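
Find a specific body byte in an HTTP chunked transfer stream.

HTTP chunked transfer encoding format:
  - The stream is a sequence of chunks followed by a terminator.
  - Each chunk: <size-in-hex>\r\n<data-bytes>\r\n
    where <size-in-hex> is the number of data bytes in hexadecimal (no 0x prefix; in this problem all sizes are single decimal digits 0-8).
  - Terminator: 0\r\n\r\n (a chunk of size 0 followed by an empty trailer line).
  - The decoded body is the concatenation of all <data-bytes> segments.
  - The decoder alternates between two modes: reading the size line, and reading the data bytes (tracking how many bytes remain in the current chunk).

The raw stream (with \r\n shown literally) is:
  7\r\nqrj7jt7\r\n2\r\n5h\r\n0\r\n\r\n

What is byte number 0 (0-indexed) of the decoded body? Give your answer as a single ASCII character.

Answer: q

Derivation:
Chunk 1: stream[0..1]='7' size=0x7=7, data at stream[3..10]='qrj7jt7' -> body[0..7], body so far='qrj7jt7'
Chunk 2: stream[12..13]='2' size=0x2=2, data at stream[15..17]='5h' -> body[7..9], body so far='qrj7jt75h'
Chunk 3: stream[19..20]='0' size=0 (terminator). Final body='qrj7jt75h' (9 bytes)
Body byte 0 = 'q'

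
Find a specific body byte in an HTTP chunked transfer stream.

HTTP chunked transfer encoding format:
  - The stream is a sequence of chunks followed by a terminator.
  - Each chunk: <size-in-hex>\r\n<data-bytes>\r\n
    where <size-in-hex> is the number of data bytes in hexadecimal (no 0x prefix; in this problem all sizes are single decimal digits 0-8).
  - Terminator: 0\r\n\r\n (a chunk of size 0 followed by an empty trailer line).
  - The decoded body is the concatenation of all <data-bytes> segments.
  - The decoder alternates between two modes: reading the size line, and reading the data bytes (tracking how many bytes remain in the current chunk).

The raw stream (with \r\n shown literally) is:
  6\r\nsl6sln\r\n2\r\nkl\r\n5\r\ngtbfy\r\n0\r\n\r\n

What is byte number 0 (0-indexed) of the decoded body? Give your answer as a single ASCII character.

Answer: s

Derivation:
Chunk 1: stream[0..1]='6' size=0x6=6, data at stream[3..9]='sl6sln' -> body[0..6], body so far='sl6sln'
Chunk 2: stream[11..12]='2' size=0x2=2, data at stream[14..16]='kl' -> body[6..8], body so far='sl6slnkl'
Chunk 3: stream[18..19]='5' size=0x5=5, data at stream[21..26]='gtbfy' -> body[8..13], body so far='sl6slnklgtbfy'
Chunk 4: stream[28..29]='0' size=0 (terminator). Final body='sl6slnklgtbfy' (13 bytes)
Body byte 0 = 's'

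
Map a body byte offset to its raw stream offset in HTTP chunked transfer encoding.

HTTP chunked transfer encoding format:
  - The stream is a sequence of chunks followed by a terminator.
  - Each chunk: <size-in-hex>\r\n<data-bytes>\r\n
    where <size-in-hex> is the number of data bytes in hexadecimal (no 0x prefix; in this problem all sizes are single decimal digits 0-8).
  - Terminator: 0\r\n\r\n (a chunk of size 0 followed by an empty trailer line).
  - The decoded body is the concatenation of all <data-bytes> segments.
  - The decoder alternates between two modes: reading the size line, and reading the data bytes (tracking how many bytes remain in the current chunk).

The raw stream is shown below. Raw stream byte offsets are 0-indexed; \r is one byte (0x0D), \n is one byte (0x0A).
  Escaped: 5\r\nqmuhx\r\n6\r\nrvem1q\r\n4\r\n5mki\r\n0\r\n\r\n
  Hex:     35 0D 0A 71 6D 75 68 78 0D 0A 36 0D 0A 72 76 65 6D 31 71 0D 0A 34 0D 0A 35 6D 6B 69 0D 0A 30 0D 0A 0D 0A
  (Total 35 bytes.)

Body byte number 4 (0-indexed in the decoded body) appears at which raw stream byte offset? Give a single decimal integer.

Chunk 1: stream[0..1]='5' size=0x5=5, data at stream[3..8]='qmuhx' -> body[0..5], body so far='qmuhx'
Chunk 2: stream[10..11]='6' size=0x6=6, data at stream[13..19]='rvem1q' -> body[5..11], body so far='qmuhxrvem1q'
Chunk 3: stream[21..22]='4' size=0x4=4, data at stream[24..28]='5mki' -> body[11..15], body so far='qmuhxrvem1q5mki'
Chunk 4: stream[30..31]='0' size=0 (terminator). Final body='qmuhxrvem1q5mki' (15 bytes)
Body byte 4 at stream offset 7

Answer: 7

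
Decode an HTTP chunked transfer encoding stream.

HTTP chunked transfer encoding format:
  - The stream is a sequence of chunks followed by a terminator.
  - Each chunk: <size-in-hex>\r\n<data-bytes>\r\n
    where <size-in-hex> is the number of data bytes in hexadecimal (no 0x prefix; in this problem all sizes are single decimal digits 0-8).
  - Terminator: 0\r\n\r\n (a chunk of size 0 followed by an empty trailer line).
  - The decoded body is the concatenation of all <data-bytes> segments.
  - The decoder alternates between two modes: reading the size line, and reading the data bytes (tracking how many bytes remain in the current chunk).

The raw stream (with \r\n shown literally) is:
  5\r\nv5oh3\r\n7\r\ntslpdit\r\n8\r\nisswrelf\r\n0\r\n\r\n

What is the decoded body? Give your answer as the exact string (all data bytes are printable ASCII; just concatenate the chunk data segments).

Answer: v5oh3tslpditisswrelf

Derivation:
Chunk 1: stream[0..1]='5' size=0x5=5, data at stream[3..8]='v5oh3' -> body[0..5], body so far='v5oh3'
Chunk 2: stream[10..11]='7' size=0x7=7, data at stream[13..20]='tslpdit' -> body[5..12], body so far='v5oh3tslpdit'
Chunk 3: stream[22..23]='8' size=0x8=8, data at stream[25..33]='isswrelf' -> body[12..20], body so far='v5oh3tslpditisswrelf'
Chunk 4: stream[35..36]='0' size=0 (terminator). Final body='v5oh3tslpditisswrelf' (20 bytes)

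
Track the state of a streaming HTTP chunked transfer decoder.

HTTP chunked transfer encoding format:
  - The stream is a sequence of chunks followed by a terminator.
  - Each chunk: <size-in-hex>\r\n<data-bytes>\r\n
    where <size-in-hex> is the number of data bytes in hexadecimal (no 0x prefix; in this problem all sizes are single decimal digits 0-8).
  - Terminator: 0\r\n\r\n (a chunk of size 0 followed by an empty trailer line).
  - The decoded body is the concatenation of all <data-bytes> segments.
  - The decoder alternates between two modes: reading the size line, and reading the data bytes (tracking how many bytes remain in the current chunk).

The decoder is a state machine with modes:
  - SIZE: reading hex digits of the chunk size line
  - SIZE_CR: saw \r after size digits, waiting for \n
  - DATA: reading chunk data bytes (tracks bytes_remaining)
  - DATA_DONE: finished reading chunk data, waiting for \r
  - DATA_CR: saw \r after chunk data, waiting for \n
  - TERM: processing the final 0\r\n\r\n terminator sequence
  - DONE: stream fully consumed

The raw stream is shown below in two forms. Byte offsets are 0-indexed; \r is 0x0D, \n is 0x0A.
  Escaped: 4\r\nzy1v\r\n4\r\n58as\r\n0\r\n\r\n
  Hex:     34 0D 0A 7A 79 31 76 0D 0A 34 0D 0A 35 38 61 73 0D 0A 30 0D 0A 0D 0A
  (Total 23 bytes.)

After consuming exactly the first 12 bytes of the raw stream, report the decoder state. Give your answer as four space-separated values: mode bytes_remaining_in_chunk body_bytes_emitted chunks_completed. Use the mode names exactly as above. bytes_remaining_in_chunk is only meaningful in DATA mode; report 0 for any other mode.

Answer: DATA 4 4 1

Derivation:
Byte 0 = '4': mode=SIZE remaining=0 emitted=0 chunks_done=0
Byte 1 = 0x0D: mode=SIZE_CR remaining=0 emitted=0 chunks_done=0
Byte 2 = 0x0A: mode=DATA remaining=4 emitted=0 chunks_done=0
Byte 3 = 'z': mode=DATA remaining=3 emitted=1 chunks_done=0
Byte 4 = 'y': mode=DATA remaining=2 emitted=2 chunks_done=0
Byte 5 = '1': mode=DATA remaining=1 emitted=3 chunks_done=0
Byte 6 = 'v': mode=DATA_DONE remaining=0 emitted=4 chunks_done=0
Byte 7 = 0x0D: mode=DATA_CR remaining=0 emitted=4 chunks_done=0
Byte 8 = 0x0A: mode=SIZE remaining=0 emitted=4 chunks_done=1
Byte 9 = '4': mode=SIZE remaining=0 emitted=4 chunks_done=1
Byte 10 = 0x0D: mode=SIZE_CR remaining=0 emitted=4 chunks_done=1
Byte 11 = 0x0A: mode=DATA remaining=4 emitted=4 chunks_done=1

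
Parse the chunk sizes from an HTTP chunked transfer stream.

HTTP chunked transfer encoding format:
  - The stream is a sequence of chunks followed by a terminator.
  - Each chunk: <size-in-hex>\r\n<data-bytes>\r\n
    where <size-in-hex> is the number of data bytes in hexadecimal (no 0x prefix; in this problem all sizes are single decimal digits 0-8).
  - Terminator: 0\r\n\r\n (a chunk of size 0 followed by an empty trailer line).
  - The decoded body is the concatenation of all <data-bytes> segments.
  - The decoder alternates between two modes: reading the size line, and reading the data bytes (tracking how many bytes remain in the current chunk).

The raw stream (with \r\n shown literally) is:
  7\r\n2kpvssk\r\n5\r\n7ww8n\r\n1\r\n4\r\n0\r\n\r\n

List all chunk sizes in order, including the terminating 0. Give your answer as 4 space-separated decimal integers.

Answer: 7 5 1 0

Derivation:
Chunk 1: stream[0..1]='7' size=0x7=7, data at stream[3..10]='2kpvssk' -> body[0..7], body so far='2kpvssk'
Chunk 2: stream[12..13]='5' size=0x5=5, data at stream[15..20]='7ww8n' -> body[7..12], body so far='2kpvssk7ww8n'
Chunk 3: stream[22..23]='1' size=0x1=1, data at stream[25..26]='4' -> body[12..13], body so far='2kpvssk7ww8n4'
Chunk 4: stream[28..29]='0' size=0 (terminator). Final body='2kpvssk7ww8n4' (13 bytes)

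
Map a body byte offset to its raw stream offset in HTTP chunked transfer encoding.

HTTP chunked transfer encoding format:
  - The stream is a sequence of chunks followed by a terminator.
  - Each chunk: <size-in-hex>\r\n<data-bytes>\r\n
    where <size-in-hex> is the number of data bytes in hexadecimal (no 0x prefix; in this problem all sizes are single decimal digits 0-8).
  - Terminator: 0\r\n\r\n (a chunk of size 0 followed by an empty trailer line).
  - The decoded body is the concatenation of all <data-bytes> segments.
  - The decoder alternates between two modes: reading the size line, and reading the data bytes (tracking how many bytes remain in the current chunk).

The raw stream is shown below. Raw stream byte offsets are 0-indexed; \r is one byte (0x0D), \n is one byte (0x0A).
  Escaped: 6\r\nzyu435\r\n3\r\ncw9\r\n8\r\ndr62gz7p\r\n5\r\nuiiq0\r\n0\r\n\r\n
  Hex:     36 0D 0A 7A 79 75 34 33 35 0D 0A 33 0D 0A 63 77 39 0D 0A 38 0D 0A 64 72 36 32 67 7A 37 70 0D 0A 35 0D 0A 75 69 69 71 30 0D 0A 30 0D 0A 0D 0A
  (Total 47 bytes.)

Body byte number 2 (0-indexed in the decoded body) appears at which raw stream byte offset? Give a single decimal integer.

Answer: 5

Derivation:
Chunk 1: stream[0..1]='6' size=0x6=6, data at stream[3..9]='zyu435' -> body[0..6], body so far='zyu435'
Chunk 2: stream[11..12]='3' size=0x3=3, data at stream[14..17]='cw9' -> body[6..9], body so far='zyu435cw9'
Chunk 3: stream[19..20]='8' size=0x8=8, data at stream[22..30]='dr62gz7p' -> body[9..17], body so far='zyu435cw9dr62gz7p'
Chunk 4: stream[32..33]='5' size=0x5=5, data at stream[35..40]='uiiq0' -> body[17..22], body so far='zyu435cw9dr62gz7puiiq0'
Chunk 5: stream[42..43]='0' size=0 (terminator). Final body='zyu435cw9dr62gz7puiiq0' (22 bytes)
Body byte 2 at stream offset 5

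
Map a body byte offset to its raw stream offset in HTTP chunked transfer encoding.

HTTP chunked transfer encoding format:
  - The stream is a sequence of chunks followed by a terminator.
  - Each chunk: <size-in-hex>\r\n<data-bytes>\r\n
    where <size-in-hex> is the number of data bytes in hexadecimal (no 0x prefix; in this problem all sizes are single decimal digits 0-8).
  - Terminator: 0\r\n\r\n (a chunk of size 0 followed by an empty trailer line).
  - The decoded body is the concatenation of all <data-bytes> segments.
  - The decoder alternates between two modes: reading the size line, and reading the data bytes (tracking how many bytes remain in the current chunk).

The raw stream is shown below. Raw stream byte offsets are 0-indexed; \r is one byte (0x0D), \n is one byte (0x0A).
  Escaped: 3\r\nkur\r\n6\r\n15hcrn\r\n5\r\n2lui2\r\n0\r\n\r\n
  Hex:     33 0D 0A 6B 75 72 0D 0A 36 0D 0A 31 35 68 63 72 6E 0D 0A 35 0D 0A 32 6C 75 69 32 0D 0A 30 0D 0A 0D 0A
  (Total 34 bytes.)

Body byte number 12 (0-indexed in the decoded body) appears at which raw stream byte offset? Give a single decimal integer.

Chunk 1: stream[0..1]='3' size=0x3=3, data at stream[3..6]='kur' -> body[0..3], body so far='kur'
Chunk 2: stream[8..9]='6' size=0x6=6, data at stream[11..17]='15hcrn' -> body[3..9], body so far='kur15hcrn'
Chunk 3: stream[19..20]='5' size=0x5=5, data at stream[22..27]='2lui2' -> body[9..14], body so far='kur15hcrn2lui2'
Chunk 4: stream[29..30]='0' size=0 (terminator). Final body='kur15hcrn2lui2' (14 bytes)
Body byte 12 at stream offset 25

Answer: 25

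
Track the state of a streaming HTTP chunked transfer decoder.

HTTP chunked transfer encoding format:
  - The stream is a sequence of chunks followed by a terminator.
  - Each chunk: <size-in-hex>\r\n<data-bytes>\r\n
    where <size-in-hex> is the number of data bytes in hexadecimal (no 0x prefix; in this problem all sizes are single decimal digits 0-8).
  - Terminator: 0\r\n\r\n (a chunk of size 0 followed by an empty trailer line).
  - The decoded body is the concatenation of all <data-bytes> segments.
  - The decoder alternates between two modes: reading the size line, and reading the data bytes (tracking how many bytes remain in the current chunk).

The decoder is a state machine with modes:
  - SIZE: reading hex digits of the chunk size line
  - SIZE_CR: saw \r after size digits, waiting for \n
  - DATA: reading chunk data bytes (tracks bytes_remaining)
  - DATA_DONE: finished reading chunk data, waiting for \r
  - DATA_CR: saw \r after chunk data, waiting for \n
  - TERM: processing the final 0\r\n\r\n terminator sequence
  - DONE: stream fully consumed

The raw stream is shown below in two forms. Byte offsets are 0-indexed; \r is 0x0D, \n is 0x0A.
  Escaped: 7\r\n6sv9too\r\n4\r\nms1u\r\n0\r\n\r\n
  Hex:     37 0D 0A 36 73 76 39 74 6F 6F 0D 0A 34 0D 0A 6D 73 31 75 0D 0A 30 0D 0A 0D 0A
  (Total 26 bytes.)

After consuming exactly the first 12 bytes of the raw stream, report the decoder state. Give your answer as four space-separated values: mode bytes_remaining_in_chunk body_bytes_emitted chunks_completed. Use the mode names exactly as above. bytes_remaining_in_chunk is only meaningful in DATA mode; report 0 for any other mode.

Byte 0 = '7': mode=SIZE remaining=0 emitted=0 chunks_done=0
Byte 1 = 0x0D: mode=SIZE_CR remaining=0 emitted=0 chunks_done=0
Byte 2 = 0x0A: mode=DATA remaining=7 emitted=0 chunks_done=0
Byte 3 = '6': mode=DATA remaining=6 emitted=1 chunks_done=0
Byte 4 = 's': mode=DATA remaining=5 emitted=2 chunks_done=0
Byte 5 = 'v': mode=DATA remaining=4 emitted=3 chunks_done=0
Byte 6 = '9': mode=DATA remaining=3 emitted=4 chunks_done=0
Byte 7 = 't': mode=DATA remaining=2 emitted=5 chunks_done=0
Byte 8 = 'o': mode=DATA remaining=1 emitted=6 chunks_done=0
Byte 9 = 'o': mode=DATA_DONE remaining=0 emitted=7 chunks_done=0
Byte 10 = 0x0D: mode=DATA_CR remaining=0 emitted=7 chunks_done=0
Byte 11 = 0x0A: mode=SIZE remaining=0 emitted=7 chunks_done=1

Answer: SIZE 0 7 1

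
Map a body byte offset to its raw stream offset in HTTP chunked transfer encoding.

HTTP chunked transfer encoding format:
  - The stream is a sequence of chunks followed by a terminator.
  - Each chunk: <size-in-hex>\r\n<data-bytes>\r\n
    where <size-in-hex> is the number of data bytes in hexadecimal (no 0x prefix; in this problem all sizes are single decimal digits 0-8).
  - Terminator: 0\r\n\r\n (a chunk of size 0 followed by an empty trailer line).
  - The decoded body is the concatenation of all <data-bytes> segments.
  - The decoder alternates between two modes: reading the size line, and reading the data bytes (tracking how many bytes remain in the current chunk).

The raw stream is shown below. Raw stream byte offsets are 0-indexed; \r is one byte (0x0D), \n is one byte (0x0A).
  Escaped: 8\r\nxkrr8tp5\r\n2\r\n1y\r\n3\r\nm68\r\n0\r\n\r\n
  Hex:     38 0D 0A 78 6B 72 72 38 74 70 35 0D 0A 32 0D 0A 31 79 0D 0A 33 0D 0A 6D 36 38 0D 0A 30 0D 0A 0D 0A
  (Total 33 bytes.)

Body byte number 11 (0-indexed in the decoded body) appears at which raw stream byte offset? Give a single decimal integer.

Chunk 1: stream[0..1]='8' size=0x8=8, data at stream[3..11]='xkrr8tp5' -> body[0..8], body so far='xkrr8tp5'
Chunk 2: stream[13..14]='2' size=0x2=2, data at stream[16..18]='1y' -> body[8..10], body so far='xkrr8tp51y'
Chunk 3: stream[20..21]='3' size=0x3=3, data at stream[23..26]='m68' -> body[10..13], body so far='xkrr8tp51ym68'
Chunk 4: stream[28..29]='0' size=0 (terminator). Final body='xkrr8tp51ym68' (13 bytes)
Body byte 11 at stream offset 24

Answer: 24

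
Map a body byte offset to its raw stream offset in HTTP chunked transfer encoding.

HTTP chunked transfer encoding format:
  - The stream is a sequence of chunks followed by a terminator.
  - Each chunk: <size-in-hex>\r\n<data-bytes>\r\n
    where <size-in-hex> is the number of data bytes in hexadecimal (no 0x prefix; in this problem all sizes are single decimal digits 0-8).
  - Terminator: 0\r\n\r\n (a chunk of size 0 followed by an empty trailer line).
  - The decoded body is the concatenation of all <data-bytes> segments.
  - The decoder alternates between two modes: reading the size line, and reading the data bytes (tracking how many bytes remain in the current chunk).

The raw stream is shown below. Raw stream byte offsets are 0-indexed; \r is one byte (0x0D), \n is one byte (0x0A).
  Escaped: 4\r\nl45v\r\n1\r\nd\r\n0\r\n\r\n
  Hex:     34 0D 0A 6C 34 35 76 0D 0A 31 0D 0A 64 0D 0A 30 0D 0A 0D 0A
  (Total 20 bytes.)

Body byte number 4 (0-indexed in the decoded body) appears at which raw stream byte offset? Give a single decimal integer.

Chunk 1: stream[0..1]='4' size=0x4=4, data at stream[3..7]='l45v' -> body[0..4], body so far='l45v'
Chunk 2: stream[9..10]='1' size=0x1=1, data at stream[12..13]='d' -> body[4..5], body so far='l45vd'
Chunk 3: stream[15..16]='0' size=0 (terminator). Final body='l45vd' (5 bytes)
Body byte 4 at stream offset 12

Answer: 12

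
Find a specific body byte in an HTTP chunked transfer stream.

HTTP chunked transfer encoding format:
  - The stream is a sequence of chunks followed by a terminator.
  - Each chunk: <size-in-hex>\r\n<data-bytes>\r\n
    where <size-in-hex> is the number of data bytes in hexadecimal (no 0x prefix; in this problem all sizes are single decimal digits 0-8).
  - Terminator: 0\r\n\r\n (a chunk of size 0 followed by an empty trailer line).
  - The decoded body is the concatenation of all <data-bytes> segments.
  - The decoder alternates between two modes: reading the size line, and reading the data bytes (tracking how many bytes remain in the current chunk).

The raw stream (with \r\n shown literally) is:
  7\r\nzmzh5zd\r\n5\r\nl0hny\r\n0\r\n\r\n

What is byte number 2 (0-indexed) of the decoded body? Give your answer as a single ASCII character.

Answer: z

Derivation:
Chunk 1: stream[0..1]='7' size=0x7=7, data at stream[3..10]='zmzh5zd' -> body[0..7], body so far='zmzh5zd'
Chunk 2: stream[12..13]='5' size=0x5=5, data at stream[15..20]='l0hny' -> body[7..12], body so far='zmzh5zdl0hny'
Chunk 3: stream[22..23]='0' size=0 (terminator). Final body='zmzh5zdl0hny' (12 bytes)
Body byte 2 = 'z'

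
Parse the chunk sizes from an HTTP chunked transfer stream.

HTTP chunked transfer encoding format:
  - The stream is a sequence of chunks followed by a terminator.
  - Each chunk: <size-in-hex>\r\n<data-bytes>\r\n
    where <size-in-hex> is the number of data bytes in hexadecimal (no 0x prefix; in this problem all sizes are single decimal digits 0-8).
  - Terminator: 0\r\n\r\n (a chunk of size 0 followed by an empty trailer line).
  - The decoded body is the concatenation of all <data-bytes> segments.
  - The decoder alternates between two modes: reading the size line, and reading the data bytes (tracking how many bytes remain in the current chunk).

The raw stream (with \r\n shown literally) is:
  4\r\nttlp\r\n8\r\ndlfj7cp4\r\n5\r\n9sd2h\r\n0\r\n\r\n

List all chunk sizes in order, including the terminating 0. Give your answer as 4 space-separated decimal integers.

Answer: 4 8 5 0

Derivation:
Chunk 1: stream[0..1]='4' size=0x4=4, data at stream[3..7]='ttlp' -> body[0..4], body so far='ttlp'
Chunk 2: stream[9..10]='8' size=0x8=8, data at stream[12..20]='dlfj7cp4' -> body[4..12], body so far='ttlpdlfj7cp4'
Chunk 3: stream[22..23]='5' size=0x5=5, data at stream[25..30]='9sd2h' -> body[12..17], body so far='ttlpdlfj7cp49sd2h'
Chunk 4: stream[32..33]='0' size=0 (terminator). Final body='ttlpdlfj7cp49sd2h' (17 bytes)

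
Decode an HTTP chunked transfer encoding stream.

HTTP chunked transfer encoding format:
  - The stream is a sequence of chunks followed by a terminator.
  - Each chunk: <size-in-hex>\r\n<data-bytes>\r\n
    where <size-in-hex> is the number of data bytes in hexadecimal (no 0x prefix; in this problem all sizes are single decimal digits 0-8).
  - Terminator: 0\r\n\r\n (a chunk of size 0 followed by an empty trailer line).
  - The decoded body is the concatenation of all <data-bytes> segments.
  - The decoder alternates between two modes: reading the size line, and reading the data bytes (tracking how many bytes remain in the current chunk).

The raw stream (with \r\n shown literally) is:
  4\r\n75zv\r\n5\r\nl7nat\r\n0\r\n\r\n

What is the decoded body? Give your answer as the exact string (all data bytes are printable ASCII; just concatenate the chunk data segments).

Answer: 75zvl7nat

Derivation:
Chunk 1: stream[0..1]='4' size=0x4=4, data at stream[3..7]='75zv' -> body[0..4], body so far='75zv'
Chunk 2: stream[9..10]='5' size=0x5=5, data at stream[12..17]='l7nat' -> body[4..9], body so far='75zvl7nat'
Chunk 3: stream[19..20]='0' size=0 (terminator). Final body='75zvl7nat' (9 bytes)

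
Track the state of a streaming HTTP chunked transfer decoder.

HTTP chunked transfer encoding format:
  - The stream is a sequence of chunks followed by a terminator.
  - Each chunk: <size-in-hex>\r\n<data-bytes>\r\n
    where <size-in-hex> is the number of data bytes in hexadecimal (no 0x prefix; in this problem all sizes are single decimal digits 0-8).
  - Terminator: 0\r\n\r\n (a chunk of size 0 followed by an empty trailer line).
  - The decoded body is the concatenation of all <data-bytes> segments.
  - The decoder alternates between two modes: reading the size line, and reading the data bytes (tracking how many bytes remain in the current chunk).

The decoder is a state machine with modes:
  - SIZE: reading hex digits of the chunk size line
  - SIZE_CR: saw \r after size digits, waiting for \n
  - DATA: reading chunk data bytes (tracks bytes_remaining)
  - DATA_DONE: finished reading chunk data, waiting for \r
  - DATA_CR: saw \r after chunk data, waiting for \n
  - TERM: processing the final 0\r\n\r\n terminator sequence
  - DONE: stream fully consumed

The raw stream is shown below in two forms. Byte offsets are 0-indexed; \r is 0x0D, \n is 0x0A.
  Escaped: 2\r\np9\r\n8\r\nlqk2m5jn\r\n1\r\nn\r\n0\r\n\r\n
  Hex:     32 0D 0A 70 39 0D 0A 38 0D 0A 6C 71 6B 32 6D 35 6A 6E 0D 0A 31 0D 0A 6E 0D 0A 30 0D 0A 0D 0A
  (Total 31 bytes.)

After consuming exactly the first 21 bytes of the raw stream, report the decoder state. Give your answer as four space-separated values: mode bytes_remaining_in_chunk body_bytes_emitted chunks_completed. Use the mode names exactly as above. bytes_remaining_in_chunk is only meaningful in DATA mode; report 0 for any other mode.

Byte 0 = '2': mode=SIZE remaining=0 emitted=0 chunks_done=0
Byte 1 = 0x0D: mode=SIZE_CR remaining=0 emitted=0 chunks_done=0
Byte 2 = 0x0A: mode=DATA remaining=2 emitted=0 chunks_done=0
Byte 3 = 'p': mode=DATA remaining=1 emitted=1 chunks_done=0
Byte 4 = '9': mode=DATA_DONE remaining=0 emitted=2 chunks_done=0
Byte 5 = 0x0D: mode=DATA_CR remaining=0 emitted=2 chunks_done=0
Byte 6 = 0x0A: mode=SIZE remaining=0 emitted=2 chunks_done=1
Byte 7 = '8': mode=SIZE remaining=0 emitted=2 chunks_done=1
Byte 8 = 0x0D: mode=SIZE_CR remaining=0 emitted=2 chunks_done=1
Byte 9 = 0x0A: mode=DATA remaining=8 emitted=2 chunks_done=1
Byte 10 = 'l': mode=DATA remaining=7 emitted=3 chunks_done=1
Byte 11 = 'q': mode=DATA remaining=6 emitted=4 chunks_done=1
Byte 12 = 'k': mode=DATA remaining=5 emitted=5 chunks_done=1
Byte 13 = '2': mode=DATA remaining=4 emitted=6 chunks_done=1
Byte 14 = 'm': mode=DATA remaining=3 emitted=7 chunks_done=1
Byte 15 = '5': mode=DATA remaining=2 emitted=8 chunks_done=1
Byte 16 = 'j': mode=DATA remaining=1 emitted=9 chunks_done=1
Byte 17 = 'n': mode=DATA_DONE remaining=0 emitted=10 chunks_done=1
Byte 18 = 0x0D: mode=DATA_CR remaining=0 emitted=10 chunks_done=1
Byte 19 = 0x0A: mode=SIZE remaining=0 emitted=10 chunks_done=2
Byte 20 = '1': mode=SIZE remaining=0 emitted=10 chunks_done=2

Answer: SIZE 0 10 2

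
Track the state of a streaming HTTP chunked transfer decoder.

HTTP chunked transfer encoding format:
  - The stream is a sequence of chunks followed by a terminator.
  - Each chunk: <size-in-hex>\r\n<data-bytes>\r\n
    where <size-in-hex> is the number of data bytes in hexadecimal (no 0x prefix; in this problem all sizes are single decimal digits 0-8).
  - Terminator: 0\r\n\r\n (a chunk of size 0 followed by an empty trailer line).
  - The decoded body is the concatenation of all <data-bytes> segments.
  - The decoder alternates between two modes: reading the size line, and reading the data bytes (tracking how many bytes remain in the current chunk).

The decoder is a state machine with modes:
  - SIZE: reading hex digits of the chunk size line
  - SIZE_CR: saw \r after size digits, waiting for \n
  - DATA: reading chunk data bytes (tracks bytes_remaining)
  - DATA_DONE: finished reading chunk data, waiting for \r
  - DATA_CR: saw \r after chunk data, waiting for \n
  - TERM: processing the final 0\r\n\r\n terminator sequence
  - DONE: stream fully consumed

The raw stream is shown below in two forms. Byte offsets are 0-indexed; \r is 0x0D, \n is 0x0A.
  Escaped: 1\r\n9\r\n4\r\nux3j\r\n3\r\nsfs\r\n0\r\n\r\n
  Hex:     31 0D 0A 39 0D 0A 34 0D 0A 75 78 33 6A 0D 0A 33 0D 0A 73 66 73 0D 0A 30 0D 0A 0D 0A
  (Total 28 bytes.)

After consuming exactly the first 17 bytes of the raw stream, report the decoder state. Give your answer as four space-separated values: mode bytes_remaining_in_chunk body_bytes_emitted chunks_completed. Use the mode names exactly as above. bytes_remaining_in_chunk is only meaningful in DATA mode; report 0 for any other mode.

Answer: SIZE_CR 0 5 2

Derivation:
Byte 0 = '1': mode=SIZE remaining=0 emitted=0 chunks_done=0
Byte 1 = 0x0D: mode=SIZE_CR remaining=0 emitted=0 chunks_done=0
Byte 2 = 0x0A: mode=DATA remaining=1 emitted=0 chunks_done=0
Byte 3 = '9': mode=DATA_DONE remaining=0 emitted=1 chunks_done=0
Byte 4 = 0x0D: mode=DATA_CR remaining=0 emitted=1 chunks_done=0
Byte 5 = 0x0A: mode=SIZE remaining=0 emitted=1 chunks_done=1
Byte 6 = '4': mode=SIZE remaining=0 emitted=1 chunks_done=1
Byte 7 = 0x0D: mode=SIZE_CR remaining=0 emitted=1 chunks_done=1
Byte 8 = 0x0A: mode=DATA remaining=4 emitted=1 chunks_done=1
Byte 9 = 'u': mode=DATA remaining=3 emitted=2 chunks_done=1
Byte 10 = 'x': mode=DATA remaining=2 emitted=3 chunks_done=1
Byte 11 = '3': mode=DATA remaining=1 emitted=4 chunks_done=1
Byte 12 = 'j': mode=DATA_DONE remaining=0 emitted=5 chunks_done=1
Byte 13 = 0x0D: mode=DATA_CR remaining=0 emitted=5 chunks_done=1
Byte 14 = 0x0A: mode=SIZE remaining=0 emitted=5 chunks_done=2
Byte 15 = '3': mode=SIZE remaining=0 emitted=5 chunks_done=2
Byte 16 = 0x0D: mode=SIZE_CR remaining=0 emitted=5 chunks_done=2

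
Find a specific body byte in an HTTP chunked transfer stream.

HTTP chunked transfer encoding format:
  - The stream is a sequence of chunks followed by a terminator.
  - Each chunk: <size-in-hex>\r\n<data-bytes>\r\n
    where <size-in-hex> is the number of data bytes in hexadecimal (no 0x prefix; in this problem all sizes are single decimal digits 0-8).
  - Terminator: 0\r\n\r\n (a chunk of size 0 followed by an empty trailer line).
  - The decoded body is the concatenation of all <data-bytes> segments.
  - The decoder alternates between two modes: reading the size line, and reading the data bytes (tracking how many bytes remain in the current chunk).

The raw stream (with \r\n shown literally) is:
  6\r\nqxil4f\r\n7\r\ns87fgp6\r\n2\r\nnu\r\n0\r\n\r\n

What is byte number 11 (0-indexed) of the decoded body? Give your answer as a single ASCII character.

Answer: p

Derivation:
Chunk 1: stream[0..1]='6' size=0x6=6, data at stream[3..9]='qxil4f' -> body[0..6], body so far='qxil4f'
Chunk 2: stream[11..12]='7' size=0x7=7, data at stream[14..21]='s87fgp6' -> body[6..13], body so far='qxil4fs87fgp6'
Chunk 3: stream[23..24]='2' size=0x2=2, data at stream[26..28]='nu' -> body[13..15], body so far='qxil4fs87fgp6nu'
Chunk 4: stream[30..31]='0' size=0 (terminator). Final body='qxil4fs87fgp6nu' (15 bytes)
Body byte 11 = 'p'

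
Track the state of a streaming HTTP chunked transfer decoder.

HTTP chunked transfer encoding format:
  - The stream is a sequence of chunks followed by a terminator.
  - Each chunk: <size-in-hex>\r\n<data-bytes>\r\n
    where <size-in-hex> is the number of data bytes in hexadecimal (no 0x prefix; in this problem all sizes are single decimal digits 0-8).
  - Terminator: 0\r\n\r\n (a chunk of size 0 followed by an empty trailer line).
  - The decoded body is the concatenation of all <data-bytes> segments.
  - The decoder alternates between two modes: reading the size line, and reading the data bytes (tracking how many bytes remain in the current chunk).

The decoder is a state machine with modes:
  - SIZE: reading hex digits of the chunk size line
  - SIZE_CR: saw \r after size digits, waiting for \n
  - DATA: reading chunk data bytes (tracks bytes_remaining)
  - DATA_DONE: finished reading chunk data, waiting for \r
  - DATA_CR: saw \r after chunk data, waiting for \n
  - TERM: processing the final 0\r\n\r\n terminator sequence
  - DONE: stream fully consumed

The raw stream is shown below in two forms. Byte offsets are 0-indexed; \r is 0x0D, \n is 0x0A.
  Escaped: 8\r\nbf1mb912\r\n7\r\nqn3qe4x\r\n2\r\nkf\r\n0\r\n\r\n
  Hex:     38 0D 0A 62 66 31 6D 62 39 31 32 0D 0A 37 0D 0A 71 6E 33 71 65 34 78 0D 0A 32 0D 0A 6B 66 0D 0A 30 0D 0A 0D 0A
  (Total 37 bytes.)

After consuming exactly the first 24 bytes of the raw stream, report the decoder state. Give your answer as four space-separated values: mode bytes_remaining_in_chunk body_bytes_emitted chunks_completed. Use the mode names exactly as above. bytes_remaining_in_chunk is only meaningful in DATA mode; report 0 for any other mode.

Answer: DATA_CR 0 15 1

Derivation:
Byte 0 = '8': mode=SIZE remaining=0 emitted=0 chunks_done=0
Byte 1 = 0x0D: mode=SIZE_CR remaining=0 emitted=0 chunks_done=0
Byte 2 = 0x0A: mode=DATA remaining=8 emitted=0 chunks_done=0
Byte 3 = 'b': mode=DATA remaining=7 emitted=1 chunks_done=0
Byte 4 = 'f': mode=DATA remaining=6 emitted=2 chunks_done=0
Byte 5 = '1': mode=DATA remaining=5 emitted=3 chunks_done=0
Byte 6 = 'm': mode=DATA remaining=4 emitted=4 chunks_done=0
Byte 7 = 'b': mode=DATA remaining=3 emitted=5 chunks_done=0
Byte 8 = '9': mode=DATA remaining=2 emitted=6 chunks_done=0
Byte 9 = '1': mode=DATA remaining=1 emitted=7 chunks_done=0
Byte 10 = '2': mode=DATA_DONE remaining=0 emitted=8 chunks_done=0
Byte 11 = 0x0D: mode=DATA_CR remaining=0 emitted=8 chunks_done=0
Byte 12 = 0x0A: mode=SIZE remaining=0 emitted=8 chunks_done=1
Byte 13 = '7': mode=SIZE remaining=0 emitted=8 chunks_done=1
Byte 14 = 0x0D: mode=SIZE_CR remaining=0 emitted=8 chunks_done=1
Byte 15 = 0x0A: mode=DATA remaining=7 emitted=8 chunks_done=1
Byte 16 = 'q': mode=DATA remaining=6 emitted=9 chunks_done=1
Byte 17 = 'n': mode=DATA remaining=5 emitted=10 chunks_done=1
Byte 18 = '3': mode=DATA remaining=4 emitted=11 chunks_done=1
Byte 19 = 'q': mode=DATA remaining=3 emitted=12 chunks_done=1
Byte 20 = 'e': mode=DATA remaining=2 emitted=13 chunks_done=1
Byte 21 = '4': mode=DATA remaining=1 emitted=14 chunks_done=1
Byte 22 = 'x': mode=DATA_DONE remaining=0 emitted=15 chunks_done=1
Byte 23 = 0x0D: mode=DATA_CR remaining=0 emitted=15 chunks_done=1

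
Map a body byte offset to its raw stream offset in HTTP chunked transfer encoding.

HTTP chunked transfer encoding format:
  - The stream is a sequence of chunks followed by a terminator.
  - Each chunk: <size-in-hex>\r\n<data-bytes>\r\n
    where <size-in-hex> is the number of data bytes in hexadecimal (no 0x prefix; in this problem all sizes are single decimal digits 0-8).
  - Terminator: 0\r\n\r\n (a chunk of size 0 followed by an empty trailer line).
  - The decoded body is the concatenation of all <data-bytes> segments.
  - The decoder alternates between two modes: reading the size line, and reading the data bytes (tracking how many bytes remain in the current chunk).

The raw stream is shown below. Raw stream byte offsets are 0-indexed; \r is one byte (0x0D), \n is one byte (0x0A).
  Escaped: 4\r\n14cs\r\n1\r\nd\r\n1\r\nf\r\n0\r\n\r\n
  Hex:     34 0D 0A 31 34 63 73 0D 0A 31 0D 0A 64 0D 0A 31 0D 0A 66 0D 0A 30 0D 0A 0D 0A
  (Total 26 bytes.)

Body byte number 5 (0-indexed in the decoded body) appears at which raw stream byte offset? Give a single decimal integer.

Chunk 1: stream[0..1]='4' size=0x4=4, data at stream[3..7]='14cs' -> body[0..4], body so far='14cs'
Chunk 2: stream[9..10]='1' size=0x1=1, data at stream[12..13]='d' -> body[4..5], body so far='14csd'
Chunk 3: stream[15..16]='1' size=0x1=1, data at stream[18..19]='f' -> body[5..6], body so far='14csdf'
Chunk 4: stream[21..22]='0' size=0 (terminator). Final body='14csdf' (6 bytes)
Body byte 5 at stream offset 18

Answer: 18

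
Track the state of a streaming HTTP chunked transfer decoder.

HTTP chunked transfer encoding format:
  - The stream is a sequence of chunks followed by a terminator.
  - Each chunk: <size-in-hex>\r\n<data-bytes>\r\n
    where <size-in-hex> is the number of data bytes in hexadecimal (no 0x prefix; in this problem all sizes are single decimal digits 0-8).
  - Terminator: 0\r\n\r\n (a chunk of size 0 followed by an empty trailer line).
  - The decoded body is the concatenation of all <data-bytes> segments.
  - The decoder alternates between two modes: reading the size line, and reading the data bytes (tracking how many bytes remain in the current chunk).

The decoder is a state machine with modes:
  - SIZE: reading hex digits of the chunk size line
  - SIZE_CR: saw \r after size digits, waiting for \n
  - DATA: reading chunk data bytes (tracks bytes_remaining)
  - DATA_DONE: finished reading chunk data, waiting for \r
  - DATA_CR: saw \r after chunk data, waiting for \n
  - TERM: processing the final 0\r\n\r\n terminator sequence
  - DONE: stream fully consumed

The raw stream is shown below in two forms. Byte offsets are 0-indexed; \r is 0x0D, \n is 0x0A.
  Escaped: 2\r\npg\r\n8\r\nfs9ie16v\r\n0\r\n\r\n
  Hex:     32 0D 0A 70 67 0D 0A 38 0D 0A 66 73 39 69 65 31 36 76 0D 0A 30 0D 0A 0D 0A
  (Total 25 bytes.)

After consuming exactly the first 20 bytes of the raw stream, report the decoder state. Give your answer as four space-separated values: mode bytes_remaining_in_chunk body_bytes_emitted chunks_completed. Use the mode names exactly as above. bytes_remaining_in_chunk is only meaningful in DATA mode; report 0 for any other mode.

Byte 0 = '2': mode=SIZE remaining=0 emitted=0 chunks_done=0
Byte 1 = 0x0D: mode=SIZE_CR remaining=0 emitted=0 chunks_done=0
Byte 2 = 0x0A: mode=DATA remaining=2 emitted=0 chunks_done=0
Byte 3 = 'p': mode=DATA remaining=1 emitted=1 chunks_done=0
Byte 4 = 'g': mode=DATA_DONE remaining=0 emitted=2 chunks_done=0
Byte 5 = 0x0D: mode=DATA_CR remaining=0 emitted=2 chunks_done=0
Byte 6 = 0x0A: mode=SIZE remaining=0 emitted=2 chunks_done=1
Byte 7 = '8': mode=SIZE remaining=0 emitted=2 chunks_done=1
Byte 8 = 0x0D: mode=SIZE_CR remaining=0 emitted=2 chunks_done=1
Byte 9 = 0x0A: mode=DATA remaining=8 emitted=2 chunks_done=1
Byte 10 = 'f': mode=DATA remaining=7 emitted=3 chunks_done=1
Byte 11 = 's': mode=DATA remaining=6 emitted=4 chunks_done=1
Byte 12 = '9': mode=DATA remaining=5 emitted=5 chunks_done=1
Byte 13 = 'i': mode=DATA remaining=4 emitted=6 chunks_done=1
Byte 14 = 'e': mode=DATA remaining=3 emitted=7 chunks_done=1
Byte 15 = '1': mode=DATA remaining=2 emitted=8 chunks_done=1
Byte 16 = '6': mode=DATA remaining=1 emitted=9 chunks_done=1
Byte 17 = 'v': mode=DATA_DONE remaining=0 emitted=10 chunks_done=1
Byte 18 = 0x0D: mode=DATA_CR remaining=0 emitted=10 chunks_done=1
Byte 19 = 0x0A: mode=SIZE remaining=0 emitted=10 chunks_done=2

Answer: SIZE 0 10 2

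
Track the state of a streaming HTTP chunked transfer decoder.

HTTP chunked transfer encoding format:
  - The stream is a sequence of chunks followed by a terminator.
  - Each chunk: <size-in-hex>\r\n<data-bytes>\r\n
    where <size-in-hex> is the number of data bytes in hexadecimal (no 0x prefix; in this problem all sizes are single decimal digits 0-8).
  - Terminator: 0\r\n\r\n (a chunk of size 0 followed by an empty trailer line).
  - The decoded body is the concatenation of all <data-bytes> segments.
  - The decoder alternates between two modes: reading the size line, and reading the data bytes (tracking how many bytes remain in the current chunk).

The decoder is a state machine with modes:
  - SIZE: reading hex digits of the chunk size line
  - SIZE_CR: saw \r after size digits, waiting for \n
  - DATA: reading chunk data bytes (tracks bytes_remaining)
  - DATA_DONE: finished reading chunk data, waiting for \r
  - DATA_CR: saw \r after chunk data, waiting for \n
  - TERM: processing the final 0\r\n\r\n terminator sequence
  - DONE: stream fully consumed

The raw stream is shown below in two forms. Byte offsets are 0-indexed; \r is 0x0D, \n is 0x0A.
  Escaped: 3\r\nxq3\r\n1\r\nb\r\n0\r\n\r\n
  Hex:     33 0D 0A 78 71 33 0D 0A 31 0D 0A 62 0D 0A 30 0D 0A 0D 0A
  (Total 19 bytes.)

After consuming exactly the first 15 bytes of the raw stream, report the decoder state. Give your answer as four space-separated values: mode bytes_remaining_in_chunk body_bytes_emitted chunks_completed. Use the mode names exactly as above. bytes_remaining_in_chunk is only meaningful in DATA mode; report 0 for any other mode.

Byte 0 = '3': mode=SIZE remaining=0 emitted=0 chunks_done=0
Byte 1 = 0x0D: mode=SIZE_CR remaining=0 emitted=0 chunks_done=0
Byte 2 = 0x0A: mode=DATA remaining=3 emitted=0 chunks_done=0
Byte 3 = 'x': mode=DATA remaining=2 emitted=1 chunks_done=0
Byte 4 = 'q': mode=DATA remaining=1 emitted=2 chunks_done=0
Byte 5 = '3': mode=DATA_DONE remaining=0 emitted=3 chunks_done=0
Byte 6 = 0x0D: mode=DATA_CR remaining=0 emitted=3 chunks_done=0
Byte 7 = 0x0A: mode=SIZE remaining=0 emitted=3 chunks_done=1
Byte 8 = '1': mode=SIZE remaining=0 emitted=3 chunks_done=1
Byte 9 = 0x0D: mode=SIZE_CR remaining=0 emitted=3 chunks_done=1
Byte 10 = 0x0A: mode=DATA remaining=1 emitted=3 chunks_done=1
Byte 11 = 'b': mode=DATA_DONE remaining=0 emitted=4 chunks_done=1
Byte 12 = 0x0D: mode=DATA_CR remaining=0 emitted=4 chunks_done=1
Byte 13 = 0x0A: mode=SIZE remaining=0 emitted=4 chunks_done=2
Byte 14 = '0': mode=SIZE remaining=0 emitted=4 chunks_done=2

Answer: SIZE 0 4 2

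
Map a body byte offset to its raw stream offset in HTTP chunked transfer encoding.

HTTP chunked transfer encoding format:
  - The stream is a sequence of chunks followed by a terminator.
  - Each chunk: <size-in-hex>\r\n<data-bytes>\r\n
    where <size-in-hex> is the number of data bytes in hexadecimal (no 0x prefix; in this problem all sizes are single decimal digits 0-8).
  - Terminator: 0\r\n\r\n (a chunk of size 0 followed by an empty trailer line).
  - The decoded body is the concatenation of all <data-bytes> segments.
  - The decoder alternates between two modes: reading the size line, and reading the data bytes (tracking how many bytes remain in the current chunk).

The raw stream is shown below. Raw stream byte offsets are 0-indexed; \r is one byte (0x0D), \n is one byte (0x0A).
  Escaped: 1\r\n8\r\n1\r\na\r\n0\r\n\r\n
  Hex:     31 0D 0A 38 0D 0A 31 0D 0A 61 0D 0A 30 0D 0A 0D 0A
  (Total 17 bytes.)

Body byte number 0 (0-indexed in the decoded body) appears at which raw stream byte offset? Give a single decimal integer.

Answer: 3

Derivation:
Chunk 1: stream[0..1]='1' size=0x1=1, data at stream[3..4]='8' -> body[0..1], body so far='8'
Chunk 2: stream[6..7]='1' size=0x1=1, data at stream[9..10]='a' -> body[1..2], body so far='8a'
Chunk 3: stream[12..13]='0' size=0 (terminator). Final body='8a' (2 bytes)
Body byte 0 at stream offset 3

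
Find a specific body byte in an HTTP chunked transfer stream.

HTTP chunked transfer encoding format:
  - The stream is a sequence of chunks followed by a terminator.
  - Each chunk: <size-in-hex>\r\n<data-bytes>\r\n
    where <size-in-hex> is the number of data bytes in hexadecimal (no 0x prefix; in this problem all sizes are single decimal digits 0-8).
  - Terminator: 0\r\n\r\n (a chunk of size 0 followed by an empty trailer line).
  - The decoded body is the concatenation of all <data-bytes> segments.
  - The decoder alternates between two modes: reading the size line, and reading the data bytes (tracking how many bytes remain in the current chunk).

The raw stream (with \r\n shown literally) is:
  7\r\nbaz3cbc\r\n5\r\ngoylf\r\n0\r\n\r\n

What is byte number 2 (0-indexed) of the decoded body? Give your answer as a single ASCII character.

Answer: z

Derivation:
Chunk 1: stream[0..1]='7' size=0x7=7, data at stream[3..10]='baz3cbc' -> body[0..7], body so far='baz3cbc'
Chunk 2: stream[12..13]='5' size=0x5=5, data at stream[15..20]='goylf' -> body[7..12], body so far='baz3cbcgoylf'
Chunk 3: stream[22..23]='0' size=0 (terminator). Final body='baz3cbcgoylf' (12 bytes)
Body byte 2 = 'z'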